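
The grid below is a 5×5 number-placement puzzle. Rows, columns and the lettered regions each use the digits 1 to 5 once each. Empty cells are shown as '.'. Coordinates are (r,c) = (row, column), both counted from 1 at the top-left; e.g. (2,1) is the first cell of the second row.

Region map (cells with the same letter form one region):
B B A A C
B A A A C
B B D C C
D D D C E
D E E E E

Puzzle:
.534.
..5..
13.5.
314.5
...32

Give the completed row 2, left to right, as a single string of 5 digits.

(1,1) = 2: row 1 has {3,4,5}; col 1 has {1,3}; region has {1,3,5} → only 2 remains.
(1,5) = 1: row 1 has {2,3,4,5}; col 5 has {2,5}; region has {5} → only 1 remains.
(2,1) = 4: row 2 has {5}; col 1 has {1,2,3}; region has {1,2,3,5} → only 4 remains.
(2,2) = 2: row 2 has {4,5}; col 2 has {1,3,5}; region has {3,4,5} → only 2 remains.
(2,4) = 1: row 2 has {2,4,5}; col 4 has {3,4,5}; region has {2,3,4,5} → only 1 remains.
(2,5) = 3: row 2 has {1,2,4,5}; col 5 has {1,2,5}; region has {1,5} → only 3 remains.

42513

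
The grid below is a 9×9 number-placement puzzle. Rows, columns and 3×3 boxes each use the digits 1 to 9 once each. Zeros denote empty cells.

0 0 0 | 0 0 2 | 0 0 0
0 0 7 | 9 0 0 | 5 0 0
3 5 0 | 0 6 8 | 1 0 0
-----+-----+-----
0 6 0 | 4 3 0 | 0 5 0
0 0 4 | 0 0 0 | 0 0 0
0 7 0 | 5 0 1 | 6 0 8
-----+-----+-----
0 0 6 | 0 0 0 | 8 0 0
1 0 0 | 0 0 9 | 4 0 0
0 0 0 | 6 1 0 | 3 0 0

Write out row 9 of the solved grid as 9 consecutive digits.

782614395

r2c5 = 4: row 2 has {5,7,9}; col 5 has {1,3,6}; box has {2,6,8,9} → only 4 remains.
r2c6 = 3: row 2 has {4,5,7,9}; col 6 has {1,2,8,9}; box has {2,4,6,8,9} → only 3 remains.
r3c4 = 7: row 3 has {1,3,5,6,8}; col 4 has {4,5,6,9}; box has {2,3,4,6,8,9} → only 7 remains.
r4c6 = 7: row 4 has {3,4,5,6}; col 6 has {1,2,3,8,9}; box has {1,3,4,5} → only 7 remains.
r5c6 = 6: row 5 has {4}; col 6 has {1,2,3,7,8,9}; box has {1,3,4,5,7} → only 6 remains.
r1c4 = 1: row 1 has {2}; col 4 has {4,5,6,7,9}; box has {2,3,4,6,7,8,9} → only 1 remains.
r1c5 = 5: row 1 has {1,2}; col 5 has {1,3,4,6}; box has {1,2,3,4,6,7,8,9} → only 5 remains.
r2c2 = 1: in row 2, 1 can only go here (every other open cell in that row sees a 1).
r5c1 = 5: in row 5, 5 can only go here (every other open cell in that row sees a 5).
r6c8 = 4: in row 6, 4 can only go here (every other open cell in that row sees a 4).
r3c9 = 4: in row 3, 4 can only go here (every other open cell in that row sees a 4).
r6c3 = 3: in row 6, 3 can only go here (every other open cell in that row sees a 3).
r4c3 = 1: in column 3, 1 can only go here (every other open cell in that column sees a 1).
r4c1 = 8: in row 4, 8 can only go here (every other open cell in that row sees an 8).
r2c8 = 8: in row 2, 8 can only go here (every other open cell in that row sees an 8).
Singles propagation stalls before every target cell is settled. Branch on r1c3 (candidates {8,9}).
  Try r1c3 = 9: this forces r1c7=7, r3c3=2, r3c8=9, r2c1=6, r2c9=2, r4c9=9; then column 7 has no cell left for 9 — contradiction.
So r1c3 = 8.
r9c2 = 8: in row 9, 8 can only go here (every other open cell in that row sees an 8).
Singles propagation stalls before every target cell is settled. Branch on r1c2 (candidates {4,9}).
  Try r1c2 = 9: this forces r1c7=7, r3c3=2, r3c8=9, r5c2=2, r5c4=8, r5c5=9; then r5c7 has no candidate left — contradiction.
So r1c2 = 4.
Singles propagation stalls before every target cell is settled. Branch on r2c1 (candidates {2,6}).
  Try r2c1 = 6: this forces r1c1=9, r1c7=7, r2c9=2, r3c3=2, r3c8=9, r4c9=9; then column 7 has no cell left for 9 — contradiction.
So r2c1 = 2.
r2c9 = 6 (sole candidate).
r3c3 = 9 (sole candidate).
r3c8 = 2 (sole candidate).
r6c1 = 9 (sole candidate).
r6c5 = 2 (sole candidate).
r7c5 = 7 (sole candidate).
r8c5 = 8 (sole candidate).
r1c1 = 6 (sole candidate).
r5c2 = 2 (sole candidate).
r5c4 = 8 (sole candidate).
r5c5 = 9 (sole candidate).
r5c7 = 7 (sole candidate).
r7c1 = 4 (sole candidate).
r7c6 = 5 (sole candidate).
r8c2 = 3 (sole candidate).
r8c4 = 2 (sole candidate).
r9c1 = 7: row 9 has {1,3,6,8}; col 1 has {1,2,3,4,5,6,8,9}; box has {1,3,4,6,8} → only 7 remains.
r9c6 = 4: row 9 has {1,3,6,7,8}; col 6 has {1,2,3,5,6,7,8,9}; box has {1,2,5,6,7,8,9} → only 4 remains.
r9c8 = 9: row 9 has {1,3,4,6,7,8}; col 8 has {2,4,5,8}; box has {3,4,8} → only 9 remains.
r1c7 = 9 (sole candidate).
r4c7 = 2 (sole candidate).
r4c9 = 9 (sole candidate).
r7c2 = 9 (sole candidate).
r7c4 = 3 (sole candidate).
r7c8 = 1 (sole candidate).
r7c9 = 2 (sole candidate).
r8c3 = 5 (sole candidate).
r8c9 = 7 (sole candidate).
r9c3 = 2: row 9 has {1,3,4,6,7,8,9}; col 3 has {1,3,4,5,6,7,8,9}; box has {1,3,4,5,6,7,8,9} → only 2 remains.
r9c9 = 5: row 9 has {1,2,3,4,6,7,8,9}; col 9 has {2,4,6,7,8,9}; box has {1,2,3,4,7,8,9} → only 5 remains.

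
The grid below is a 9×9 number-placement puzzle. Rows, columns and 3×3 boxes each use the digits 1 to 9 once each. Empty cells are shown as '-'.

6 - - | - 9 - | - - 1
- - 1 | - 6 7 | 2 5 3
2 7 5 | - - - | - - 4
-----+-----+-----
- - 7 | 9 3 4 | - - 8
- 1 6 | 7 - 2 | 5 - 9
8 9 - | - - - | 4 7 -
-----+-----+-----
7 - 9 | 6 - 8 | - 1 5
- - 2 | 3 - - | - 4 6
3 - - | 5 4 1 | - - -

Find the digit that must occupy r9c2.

r1c8 = 8 (sole candidate).
r3c6 = 3 (sole candidate).
r4c1 = 5 (sole candidate).
r4c2 = 2 (sole candidate).
r4c8 = 6 (sole candidate).
r5c1 = 4 (sole candidate).
r5c5 = 8 (sole candidate).
r5c8 = 3 (sole candidate).
r6c3 = 3 (sole candidate).
r6c4 = 1 (sole candidate).
r6c5 = 5 (sole candidate).
r6c6 = 6 (sole candidate).
r6c9 = 2 (sole candidate).
r7c2 = 4 (sole candidate).
r7c5 = 2 (sole candidate).
r7c7 = 3 (sole candidate).
r8c1 = 1 (sole candidate).
r8c5 = 7 (sole candidate).
r8c6 = 9 (sole candidate).
r8c7 = 8 (sole candidate).
r9c3 = 8 (sole candidate).
r9c9 = 7 (sole candidate).
r1c2 = 3 (sole candidate).
r1c3 = 4 (sole candidate).
r1c4 = 2 (sole candidate).
r1c6 = 5 (sole candidate).
r1c7 = 7 (sole candidate).
r2c1 = 9 (sole candidate).
r2c2 = 8 (sole candidate).
r2c4 = 4 (sole candidate).
r3c4 = 8 (sole candidate).
r3c5 = 1 (sole candidate).
r3c8 = 9 (sole candidate).
r4c7 = 1 (sole candidate).
r8c2 = 5 (sole candidate).
r9c2 = 6: row 9 has {1,3,4,5,7,8}; col 2 has {1,2,3,4,5,7,8,9}; box has {1,2,3,4,5,7,8,9} → only 6 remains.

6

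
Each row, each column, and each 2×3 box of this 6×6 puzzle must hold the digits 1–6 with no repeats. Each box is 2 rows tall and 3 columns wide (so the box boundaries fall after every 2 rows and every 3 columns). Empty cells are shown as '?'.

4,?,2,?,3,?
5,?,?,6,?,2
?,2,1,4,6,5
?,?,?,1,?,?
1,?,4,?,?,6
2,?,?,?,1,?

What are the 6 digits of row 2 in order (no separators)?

513642

r1c4 = 5 (sole candidate).
r1c6 = 1 (sole candidate).
r2c3 = 3: row 2 has {2,5,6}; col 3 has {1,2,4}; box has {2,4,5} → only 3 remains.
r2c5 = 4: row 2 has {2,3,5,6}; col 5 has {1,3,6}; box has {1,2,3,5,6} → only 4 remains.
r3c1 = 3 (sole candidate).
r4c1 = 6 (sole candidate).
r4c3 = 5 (sole candidate).
r4c5 = 2 (sole candidate).
r4c6 = 3 (sole candidate).
r5c5 = 5 (sole candidate).
r6c3 = 6 (sole candidate).
r6c4 = 3 (sole candidate).
r6c6 = 4 (sole candidate).
r1c2 = 6 (sole candidate).
r2c2 = 1: row 2 has {2,3,4,5,6}; col 2 has {2,6}; box has {2,3,4,5,6} → only 1 remains.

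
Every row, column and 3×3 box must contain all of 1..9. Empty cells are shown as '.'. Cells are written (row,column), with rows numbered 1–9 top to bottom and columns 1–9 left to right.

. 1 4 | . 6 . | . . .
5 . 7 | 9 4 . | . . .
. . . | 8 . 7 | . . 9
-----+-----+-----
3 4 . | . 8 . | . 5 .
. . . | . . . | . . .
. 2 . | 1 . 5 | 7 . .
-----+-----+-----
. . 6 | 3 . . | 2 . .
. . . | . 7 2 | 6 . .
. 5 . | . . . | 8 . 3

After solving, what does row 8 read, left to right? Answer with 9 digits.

(1,6) = 3: row 1 has {1,4,6}; col 6 has {2,5,7}; box has {4,6,7,8,9} → only 3 remains.
(1,7) = 5: row 1 has {1,3,4,6}; col 7 has {2,6,7,8}; box has {9} → only 5 remains.
(2,6) = 1: row 2 has {4,5,7,9}; col 6 has {2,3,5,7}; box has {3,4,6,7,8,9} → only 1 remains.
(2,7) = 3: row 2 has {1,4,5,7,9}; col 7 has {2,5,6,7,8}; box has {5,9} → only 3 remains.
(1,4) = 2: row 1 has {1,3,4,5,6}; col 4 has {1,3,8,9}; box has {1,3,4,6,7,8,9} → only 2 remains.
(3,5) = 5: row 3 has {7,8,9}; col 5 has {4,6,7,8}; box has {1,2,3,4,6,7,8,9} → only 5 remains.
(1,1) = 9: in row 1, 9 can only go here (every other open cell in that row sees a 9).
(4,9) = 2: in row 4, 2 can only go here (every other open cell in that row sees a 2).
(4,4) = 7: in row 4, 7 can only go here (every other open cell in that row sees a 7).
(2,8) = 2: in row 2, 2 can only go here (every other open cell in that row sees a 2).
(4,6) = 6: in row 4, 6 can only go here (every other open cell in that row sees a 6).
(5,4) = 4: row 5 has {}; col 4 has {1,2,3,7,8,9}; box has {1,5,6,7,8} → only 4 remains.
(5,6) = 9: row 5 has {4}; col 6 has {1,2,3,5,6,7}; box has {1,4,5,6,7,8} → only 9 remains.
(5,7) = 1: row 5 has {4,9}; col 7 has {2,3,5,6,7,8}; box has {2,5,7} → only 1 remains.
(6,5) = 3: row 6 has {1,2,5,7}; col 5 has {4,5,6,7,8}; box has {1,4,5,6,7,8,9} → only 3 remains.
(8,4) = 5: row 8 has {2,6,7}; col 4 has {1,2,3,4,7,8,9}; box has {2,3,7} → only 5 remains.
(9,4) = 6: row 9 has {3,5,8}; col 4 has {1,2,3,4,5,7,8,9}; box has {2,3,5,7} → only 6 remains.
(9,6) = 4: row 9 has {3,5,6,8}; col 6 has {1,2,3,5,6,7,9}; box has {2,3,5,6,7} → only 4 remains.
(3,7) = 4: row 3 has {5,7,8,9}; col 7 has {1,2,3,5,6,7,8}; box has {2,3,5,9} → only 4 remains.
(4,7) = 9: row 4 has {2,3,4,5,6,7,8}; col 7 has {1,2,3,4,5,6,7,8}; box has {1,2,5,7} → only 9 remains.
(5,5) = 2: row 5 has {1,4,9}; col 5 has {3,4,5,6,7,8}; box has {1,3,4,5,6,7,8,9} → only 2 remains.
(7,6) = 8: row 7 has {2,3,6}; col 6 has {1,2,3,4,5,6,7,9}; box has {2,3,4,5,6,7} → only 8 remains.
(4,3) = 1: row 4 has {2,3,4,5,6,7,8,9}; col 3 has {4,6,7}; box has {2,3,4} → only 1 remains.
(3,8) = 1: in row 3, 1 can only go here (every other open cell in that row sees a 1).
(5,8) = 3: in row 5, 3 can only go here (every other open cell in that row sees a 3).
(5,3) = 5: in row 5, 5 can only go here (every other open cell in that row sees a 5).
(6,3) = 9: in row 6, 9 can only go here (every other open cell in that row sees a 9).
(9,3) = 2: row 9 has {3,4,5,6,8}; col 3 has {1,4,5,6,7,9}; box has {5,6} → only 2 remains.
(3,3) = 3: row 3 has {1,4,5,7,8,9}; col 3 has {1,2,4,5,6,7,9}; box has {1,4,5,7,9} → only 3 remains.
(8,3) = 8: row 8 has {2,5,6,7}; col 3 has {1,2,3,4,5,6,7,9}; box has {2,5,6} → only 8 remains.
(3,2) = 6: row 3 has {1,3,4,5,7,8,9}; col 2 has {1,2,4,5}; box has {1,3,4,5,7,9} → only 6 remains.
(2,2) = 8: row 2 has {1,2,3,4,5,7,9}; col 2 has {1,2,4,5,6}; box has {1,3,4,5,6,7,9} → only 8 remains.
(2,9) = 6: row 2 has {1,2,3,4,5,7,8,9}; col 9 has {2,3,9}; box has {1,2,3,4,5,9} → only 6 remains.
(3,1) = 2: row 3 has {1,3,4,5,6,7,8,9}; col 1 has {3,5,9}; box has {1,3,4,5,6,7,8,9} → only 2 remains.
(5,2) = 7: row 5 has {1,2,3,4,5,9}; col 2 has {1,2,4,5,6,8}; box has {1,2,3,4,5,9} → only 7 remains.
(5,9) = 8: row 5 has {1,2,3,4,5,7,9}; col 9 has {2,3,6,9}; box has {1,2,3,5,7,9} → only 8 remains.
(6,9) = 4: row 6 has {1,2,3,5,7,9}; col 9 has {2,3,6,8,9}; box has {1,2,3,5,7,8,9} → only 4 remains.
(7,2) = 9: row 7 has {2,3,6,8}; col 2 has {1,2,4,5,6,7,8}; box has {2,5,6,8} → only 9 remains.
(7,5) = 1: row 7 has {2,3,6,8,9}; col 5 has {2,3,4,5,6,7,8}; box has {2,3,4,5,6,7,8} → only 1 remains.
(8,2) = 3: row 8 has {2,5,6,7,8}; col 2 has {1,2,4,5,6,7,8,9}; box has {2,5,6,8,9} → only 3 remains.
(8,9) = 1: row 8 has {2,3,5,6,7,8}; col 9 has {2,3,4,6,8,9}; box has {2,3,6,8} → only 1 remains.
(9,5) = 9: row 9 has {2,3,4,5,6,8}; col 5 has {1,2,3,4,5,6,7,8}; box has {1,2,3,4,5,6,7,8} → only 9 remains.
(9,8) = 7: row 9 has {2,3,4,5,6,8,9}; col 8 has {1,2,3,5}; box has {1,2,3,6,8} → only 7 remains.
(1,8) = 8: row 1 has {1,2,3,4,5,6,9}; col 8 has {1,2,3,5,7}; box has {1,2,3,4,5,6,9} → only 8 remains.
(1,9) = 7: row 1 has {1,2,3,4,5,6,8,9}; col 9 has {1,2,3,4,6,8,9}; box has {1,2,3,4,5,6,8,9} → only 7 remains.
(5,1) = 6: row 5 has {1,2,3,4,5,7,8,9}; col 1 has {2,3,5,9}; box has {1,2,3,4,5,7,9} → only 6 remains.
(6,1) = 8: row 6 has {1,2,3,4,5,7,9}; col 1 has {2,3,5,6,9}; box has {1,2,3,4,5,6,7,9} → only 8 remains.
(6,8) = 6: row 6 has {1,2,3,4,5,7,8,9}; col 8 has {1,2,3,5,7,8}; box has {1,2,3,4,5,7,8,9} → only 6 remains.
(7,8) = 4: row 7 has {1,2,3,6,8,9}; col 8 has {1,2,3,5,6,7,8}; box has {1,2,3,6,7,8} → only 4 remains.
(7,9) = 5: row 7 has {1,2,3,4,6,8,9}; col 9 has {1,2,3,4,6,7,8,9}; box has {1,2,3,4,6,7,8} → only 5 remains.
(8,1) = 4: row 8 has {1,2,3,5,6,7,8}; col 1 has {2,3,5,6,8,9}; box has {2,3,5,6,8,9} → only 4 remains.
(8,8) = 9: row 8 has {1,2,3,4,5,6,7,8}; col 8 has {1,2,3,4,5,6,7,8}; box has {1,2,3,4,5,6,7,8} → only 9 remains.

438572691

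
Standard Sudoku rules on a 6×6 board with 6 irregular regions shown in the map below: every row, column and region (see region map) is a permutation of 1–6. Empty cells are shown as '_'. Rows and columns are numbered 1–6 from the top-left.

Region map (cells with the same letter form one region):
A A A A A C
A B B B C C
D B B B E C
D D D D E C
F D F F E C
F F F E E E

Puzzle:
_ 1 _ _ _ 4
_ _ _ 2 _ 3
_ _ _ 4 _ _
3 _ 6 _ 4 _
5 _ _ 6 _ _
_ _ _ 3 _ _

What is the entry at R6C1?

1

R1C4 = 5: row 1 has {1,4}; col 4 has {2,3,4,6}; region has {1} → only 5 remains.
R4C4 = 1: row 4 has {3,4,6}; col 4 has {2,3,4,5,6}; region has {3,6} → only 1 remains.
R3C1 = 2: row 3 has {4}; col 1 has {3,5}; region has {1,3,6} → only 2 remains.
R4C2 = 5: row 4 has {1,3,4,6}; col 2 has {1}; region has {1,2,3,6} → only 5 remains.
R4C6 = 2: row 4 has {1,3,4,5,6}; col 6 has {3,4}; region has {3,4} → only 2 remains.
R5C2 = 4: row 5 has {5,6}; col 2 has {1,5}; region has {1,2,3,5,6} → only 4 remains.
R5C6 = 1: row 5 has {4,5,6}; col 6 has {2,3,4}; region has {2,3,4} → only 1 remains.
R6C2 = 2: row 6 has {3}; col 2 has {1,4,5}; region has {5,6} → only 2 remains.
R1C1 = 6: row 1 has {1,4,5}; col 1 has {2,3,5}; region has {1,5} → only 6 remains.
R2C1 = 4: row 2 has {2,3}; col 1 has {2,3,5,6}; region has {1,5,6} → only 4 remains.
R2C2 = 6: row 2 has {2,3,4}; col 2 has {1,2,4,5}; region has {2,4} → only 6 remains.
R2C5 = 5: row 2 has {2,3,4,6}; col 5 has {4}; region has {1,2,3,4} → only 5 remains.
R3C2 = 3: row 3 has {2,4}; col 2 has {1,2,4,5,6}; region has {2,4,6} → only 3 remains.
R3C6 = 6: row 3 has {2,3,4}; col 6 has {1,2,3,4}; region has {1,2,3,4,5} → only 6 remains.
R5C3 = 3: row 5 has {1,4,5,6}; col 3 has {6}; region has {2,5,6} → only 3 remains.
R5C5 = 2: row 5 has {1,3,4,5,6}; col 5 has {4,5}; region has {3,4} → only 2 remains.
R6C1 = 1: row 6 has {2,3}; col 1 has {2,3,4,5,6}; region has {2,3,5,6} → only 1 remains.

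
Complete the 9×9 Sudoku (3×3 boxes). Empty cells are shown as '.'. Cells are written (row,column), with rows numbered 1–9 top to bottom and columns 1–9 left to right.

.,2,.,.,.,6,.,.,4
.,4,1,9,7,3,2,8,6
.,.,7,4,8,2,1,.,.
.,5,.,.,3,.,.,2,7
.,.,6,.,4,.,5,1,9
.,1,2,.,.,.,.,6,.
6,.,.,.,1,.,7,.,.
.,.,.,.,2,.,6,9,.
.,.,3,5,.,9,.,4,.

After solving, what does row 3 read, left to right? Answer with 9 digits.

967482153

(1,4) = 1 (sole candidate).
(1,5) = 5 (sole candidate).
(2,1) = 5 (sole candidate).
(6,5) = 9 (sole candidate).
(9,5) = 6 (sole candidate).
(9,7) = 8 (sole candidate).
(4,7) = 4 (sole candidate).
(6,7) = 3 (sole candidate).
(6,9) = 8 (sole candidate).
(9,2) = 7 (sole candidate).
(1,7) = 9 (sole candidate).
(6,4) = 7 (sole candidate).
(6,6) = 5 (sole candidate).
(8,2) = 8 (sole candidate).
(8,4) = 3 (sole candidate).
(1,3) = 8 (sole candidate).
(4,3) = 9 (sole candidate).
(5,2) = 3 (sole candidate).
(5,6) = 8 (sole candidate).
(6,1) = 4 (sole candidate).
(7,2) = 9 (sole candidate).
(7,4) = 8 (sole candidate).
(7,6) = 4 (sole candidate).
(8,1) = 1 (sole candidate).
(8,6) = 7 (sole candidate).
(8,9) = 5 (sole candidate).
(9,1) = 2 (sole candidate).
(9,9) = 1 (sole candidate).
(1,1) = 3 (sole candidate).
(1,8) = 7 (sole candidate).
(3,1) = 9: row 3 has {1,2,4,7,8}; col 1 has {1,2,3,4,5,6}; box has {1,2,3,4,5,7,8} → only 9 remains.
(3,2) = 6: row 3 has {1,2,4,7,8,9}; col 2 has {1,2,3,4,5,7,8,9}; box has {1,2,3,4,5,7,8,9} → only 6 remains.
(3,9) = 3: row 3 has {1,2,4,6,7,8,9}; col 9 has {1,4,5,6,7,8,9}; box has {1,2,4,6,7,8,9} → only 3 remains.
(4,1) = 8 (sole candidate).
(4,4) = 6 (sole candidate).
(4,6) = 1 (sole candidate).
(5,1) = 7 (sole candidate).
(5,4) = 2 (sole candidate).
(7,3) = 5 (sole candidate).
(7,8) = 3 (sole candidate).
(7,9) = 2 (sole candidate).
(8,3) = 4 (sole candidate).
(3,8) = 5: row 3 has {1,2,3,4,6,7,8,9}; col 8 has {1,2,3,4,6,7,8,9}; box has {1,2,3,4,6,7,8,9} → only 5 remains.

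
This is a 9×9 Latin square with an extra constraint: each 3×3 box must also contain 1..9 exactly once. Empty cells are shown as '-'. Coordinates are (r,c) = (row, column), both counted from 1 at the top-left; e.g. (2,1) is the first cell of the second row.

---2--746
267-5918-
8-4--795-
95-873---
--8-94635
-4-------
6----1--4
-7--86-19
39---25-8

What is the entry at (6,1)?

(1,6) = 8 (sole candidate).
(2,9) = 3 (sole candidate).
(3,9) = 2 (sole candidate).
(4,8) = 2 (sole candidate).
(4,9) = 1 (sole candidate).
(5,4) = 1 (sole candidate).
(6,6) = 5 (sole candidate).
(6,7) = 8 (sole candidate).
(6,9) = 7 (sole candidate).
(7,5) = 3 (sole candidate).
(7,7) = 2 (sole candidate).
(7,8) = 7 (sole candidate).
(8,7) = 3 (sole candidate).
(9,3) = 1 (sole candidate).
(9,5) = 4 (sole candidate).
(9,8) = 6 (sole candidate).
(1,5) = 1 (sole candidate).
(2,4) = 4 (sole candidate).
(3,5) = 6 (sole candidate).
(4,3) = 6 (sole candidate).
(4,7) = 4 (sole candidate).
(5,1) = 7 (sole candidate).
(5,2) = 2 (sole candidate).
(6,1) = 1: row 6 has {4,5,7,8}; col 1 has {2,3,6,7,8,9}; box has {2,4,5,6,7,8,9} → only 1 remains.

1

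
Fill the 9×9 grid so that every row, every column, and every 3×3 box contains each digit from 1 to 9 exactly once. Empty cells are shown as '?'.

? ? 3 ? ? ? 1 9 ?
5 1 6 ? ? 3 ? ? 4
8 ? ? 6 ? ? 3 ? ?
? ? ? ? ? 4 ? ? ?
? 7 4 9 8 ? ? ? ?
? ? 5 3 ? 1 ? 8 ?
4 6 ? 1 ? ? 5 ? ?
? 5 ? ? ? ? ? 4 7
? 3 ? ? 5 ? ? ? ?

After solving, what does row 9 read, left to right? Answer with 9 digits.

938457261

R1C9 = 6: in row 1, 6 can only go here (every other open cell in that row sees a 6).
R2C5 = 9: in row 2, 9 can only go here (every other open cell in that row sees a 9).
R3C5 = 1: in row 3, 1 can only go here (every other open cell in that row sees a 1).
R3C2 = 4: in row 3, 4 can only go here (every other open cell in that row sees a 4).
R1C2 = 2: row 1 has {1,3,6,9}; col 2 has {1,3,4,5,6,7}; box has {1,3,4,5,6,8} → only 2 remains.
R6C2 = 9: row 6 has {1,3,5,8}; col 2 has {1,2,3,4,5,6,7}; box has {4,5,7} → only 9 remains.
R6C9 = 2: row 6 has {1,3,5,8,9}; col 9 has {4,6,7}; box has {8} → only 2 remains.
R1C1 = 7: row 1 has {1,2,3,6,9}; col 1 has {4,5,8}; box has {1,2,3,4,5,6,8} → only 7 remains.
R1C5 = 4: row 1 has {1,2,3,6,7,9}; col 5 has {1,5,8,9}; box has {1,3,6,9} → only 4 remains.
R3C3 = 9: row 3 has {1,3,4,6,8}; col 3 has {3,4,5,6}; box has {1,2,3,4,5,6,7,8} → only 9 remains.
R3C9 = 5: row 3 has {1,3,4,6,8,9}; col 9 has {2,4,6,7}; box has {1,3,4,6,9} → only 5 remains.
R4C2 = 8: row 4 has {4}; col 2 has {1,2,3,4,5,6,7,9}; box has {4,5,7,9} → only 8 remains.
R5C7 = 6: row 5 has {4,7,8,9}; col 7 has {1,3,5}; box has {2,8} → only 6 remains.
R6C1 = 6: row 6 has {1,2,3,5,8,9}; col 1 has {4,5,7,8}; box has {4,5,7,8,9} → only 6 remains.
R6C5 = 7: row 6 has {1,2,3,5,6,8,9}; col 5 has {1,4,5,8,9}; box has {1,3,4,8,9} → only 7 remains.
R6C7 = 4: row 6 has {1,2,3,5,6,7,8,9}; col 7 has {1,3,5,6}; box has {2,6,8} → only 4 remains.
R4C5 = 6: in row 4, 6 can only go here (every other open cell in that row sees a 6).
R8C5 = 3: in row 8, 3 can only go here (every other open cell in that row sees a 3).
R8C6 = 6: in row 8, 6 can only go here (every other open cell in that row sees a 6).
R7C5 = 2: row 7 has {1,4,5,6}; col 5 has {1,3,4,5,6,7,8,9}; box has {1,3,5,6} → only 2 remains.
R7C8 = 3: row 7 has {1,2,4,5,6}; col 8 has {4,8,9}; box has {4,5,7} → only 3 remains.
R8C4 = 8: row 8 has {3,4,5,6,7}; col 4 has {1,3,6,9}; box has {1,2,3,5,6} → only 8 remains.
R1C4 = 5: row 1 has {1,2,3,4,6,7,9}; col 4 has {1,3,6,8,9}; box has {1,3,4,6,9} → only 5 remains.
R1C6 = 8: row 1 has {1,2,3,4,5,6,7,9}; col 6 has {1,3,4,6}; box has {1,3,4,5,6,9} → only 8 remains.
R4C4 = 2: row 4 has {4,6,8}; col 4 has {1,3,5,6,8,9}; box has {1,3,4,6,7,8,9} → only 2 remains.
R5C6 = 5: row 5 has {4,6,7,8,9}; col 6 has {1,3,4,6,8}; box has {1,2,3,4,6,7,8,9} → only 5 remains.
R5C8 = 1: row 5 has {4,5,6,7,8,9}; col 8 has {3,4,8,9}; box has {2,4,6,8} → only 1 remains.
R5C9 = 3: row 5 has {1,4,5,6,7,8,9}; col 9 has {2,4,5,6,7}; box has {1,2,4,6,8} → only 3 remains.
R2C4 = 7: row 2 has {1,3,4,5,6,9}; col 4 has {1,2,3,5,6,8,9}; box has {1,3,4,5,6,8,9} → only 7 remains.
R2C8 = 2: row 2 has {1,3,4,5,6,7,9}; col 8 has {1,3,4,8,9}; box has {1,3,4,5,6,9} → only 2 remains.
R3C6 = 2: row 3 has {1,3,4,5,6,8,9}; col 6 has {1,3,4,5,6,8}; box has {1,3,4,5,6,7,8,9} → only 2 remains.
R3C8 = 7: row 3 has {1,2,3,4,5,6,8,9}; col 8 has {1,2,3,4,8,9}; box has {1,2,3,4,5,6,9} → only 7 remains.
R4C3 = 1: row 4 has {2,4,6,8}; col 3 has {3,4,5,6,9}; box has {4,5,6,7,8,9} → only 1 remains.
R4C8 = 5: row 4 has {1,2,4,6,8}; col 8 has {1,2,3,4,7,8,9}; box has {1,2,3,4,6,8} → only 5 remains.
R4C9 = 9: row 4 has {1,2,4,5,6,8}; col 9 has {2,3,4,5,6,7}; box has {1,2,3,4,5,6,8} → only 9 remains.
R5C1 = 2: row 5 has {1,3,4,5,6,7,8,9}; col 1 has {4,5,6,7,8}; box has {1,4,5,6,7,8,9} → only 2 remains.
R7C9 = 8: row 7 has {1,2,3,4,5,6}; col 9 has {2,3,4,5,6,7,9}; box has {3,4,5,7} → only 8 remains.
R8C3 = 2: row 8 has {3,4,5,6,7,8}; col 3 has {1,3,4,5,6,9}; box has {3,4,5,6} → only 2 remains.
R8C7 = 9: row 8 has {2,3,4,5,6,7,8}; col 7 has {1,3,4,5,6}; box has {3,4,5,7,8} → only 9 remains.
R9C4 = 4: row 9 has {3,5}; col 4 has {1,2,3,5,6,7,8,9}; box has {1,2,3,5,6,8} → only 4 remains.
R9C7 = 2: row 9 has {3,4,5}; col 7 has {1,3,4,5,6,9}; box has {3,4,5,7,8,9} → only 2 remains.
R9C8 = 6: row 9 has {2,3,4,5}; col 8 has {1,2,3,4,5,7,8,9}; box has {2,3,4,5,7,8,9} → only 6 remains.
R9C9 = 1: row 9 has {2,3,4,5,6}; col 9 has {2,3,4,5,6,7,8,9}; box has {2,3,4,5,6,7,8,9} → only 1 remains.
R2C7 = 8: row 2 has {1,2,3,4,5,6,7,9}; col 7 has {1,2,3,4,5,6,9}; box has {1,2,3,4,5,6,7,9} → only 8 remains.
R4C1 = 3: row 4 has {1,2,4,5,6,8,9}; col 1 has {2,4,5,6,7,8}; box has {1,2,4,5,6,7,8,9} → only 3 remains.
R4C7 = 7: row 4 has {1,2,3,4,5,6,8,9}; col 7 has {1,2,3,4,5,6,8,9}; box has {1,2,3,4,5,6,8,9} → only 7 remains.
R7C3 = 7: row 7 has {1,2,3,4,5,6,8}; col 3 has {1,2,3,4,5,6,9}; box has {2,3,4,5,6} → only 7 remains.
R7C6 = 9: row 7 has {1,2,3,4,5,6,7,8}; col 6 has {1,2,3,4,5,6,8}; box has {1,2,3,4,5,6,8} → only 9 remains.
R8C1 = 1: row 8 has {2,3,4,5,6,7,8,9}; col 1 has {2,3,4,5,6,7,8}; box has {2,3,4,5,6,7} → only 1 remains.
R9C1 = 9: row 9 has {1,2,3,4,5,6}; col 1 has {1,2,3,4,5,6,7,8}; box has {1,2,3,4,5,6,7} → only 9 remains.
R9C3 = 8: row 9 has {1,2,3,4,5,6,9}; col 3 has {1,2,3,4,5,6,7,9}; box has {1,2,3,4,5,6,7,9} → only 8 remains.
R9C6 = 7: row 9 has {1,2,3,4,5,6,8,9}; col 6 has {1,2,3,4,5,6,8,9}; box has {1,2,3,4,5,6,8,9} → only 7 remains.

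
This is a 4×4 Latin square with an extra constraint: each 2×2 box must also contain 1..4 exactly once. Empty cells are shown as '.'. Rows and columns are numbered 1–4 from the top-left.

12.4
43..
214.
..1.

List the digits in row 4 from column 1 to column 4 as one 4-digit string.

row 1, column 3 = 3: row 1 has {1,2,4}; col 3 has {1,4}; box has {4} → only 3 remains.
row 2, column 3 = 2: row 2 has {3,4}; col 3 has {1,3,4}; box has {3,4} → only 2 remains.
row 2, column 4 = 1: row 2 has {2,3,4}; col 4 has {4}; box has {2,3,4} → only 1 remains.
row 3, column 4 = 3: row 3 has {1,2,4}; col 4 has {1,4}; box has {1,4} → only 3 remains.
row 4, column 1 = 3: row 4 has {1}; col 1 has {1,2,4}; box has {1,2} → only 3 remains.
row 4, column 2 = 4: row 4 has {1,3}; col 2 has {1,2,3}; box has {1,2,3} → only 4 remains.
row 4, column 4 = 2: row 4 has {1,3,4}; col 4 has {1,3,4}; box has {1,3,4} → only 2 remains.

3412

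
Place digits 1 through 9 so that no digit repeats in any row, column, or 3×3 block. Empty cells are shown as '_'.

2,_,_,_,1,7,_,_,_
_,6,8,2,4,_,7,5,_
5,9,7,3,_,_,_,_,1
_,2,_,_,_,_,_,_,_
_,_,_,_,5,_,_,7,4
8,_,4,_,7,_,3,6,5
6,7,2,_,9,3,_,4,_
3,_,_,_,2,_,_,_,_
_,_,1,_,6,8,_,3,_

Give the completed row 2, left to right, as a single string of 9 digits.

168249753

R1C3 = 3 (sole candidate).
R2C1 = 1: row 2 has {2,4,5,6,7,8}; col 1 has {2,3,5,6,8}; box has {2,3,5,6,7,8,9} → only 1 remains.
R2C6 = 9: row 2 has {1,2,4,5,6,7,8}; col 6 has {3,7,8}; box has {1,2,3,4,7} → only 9 remains.
R2C9 = 3: row 2 has {1,2,4,5,6,7,8,9}; col 9 has {1,4,5}; box has {1,5,7} → only 3 remains.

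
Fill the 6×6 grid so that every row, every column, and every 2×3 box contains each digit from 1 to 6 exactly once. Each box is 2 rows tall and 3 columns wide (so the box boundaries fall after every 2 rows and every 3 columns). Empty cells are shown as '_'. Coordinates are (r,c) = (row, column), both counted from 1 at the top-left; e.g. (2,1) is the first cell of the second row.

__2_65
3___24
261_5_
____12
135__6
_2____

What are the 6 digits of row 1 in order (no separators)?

412365

(1,1) = 4: row 1 has {2,5,6}; col 1 has {1,2,3}; box has {2,3} → only 4 remains.
(1,2) = 1: row 1 has {2,4,5,6}; col 2 has {2,3,6}; box has {2,3,4} → only 1 remains.
(1,4) = 3: row 1 has {1,2,4,5,6}; col 4 has {}; box has {2,4,5,6} → only 3 remains.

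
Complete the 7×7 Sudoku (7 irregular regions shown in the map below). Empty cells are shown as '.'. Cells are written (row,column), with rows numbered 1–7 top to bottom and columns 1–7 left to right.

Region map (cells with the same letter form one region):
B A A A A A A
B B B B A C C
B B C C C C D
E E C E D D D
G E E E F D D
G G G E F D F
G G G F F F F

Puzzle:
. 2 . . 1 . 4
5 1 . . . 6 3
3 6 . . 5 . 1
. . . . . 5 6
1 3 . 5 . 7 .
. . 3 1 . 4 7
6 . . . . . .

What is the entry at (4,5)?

3

(1,1) = 7 (sole candidate).
(1,6) = 3 (sole candidate).
(2,5) = 7 (sole candidate).
(3,6) = 2 (sole candidate).
(5,7) = 2 (sole candidate).
(6,1) = 2 (sole candidate).
(6,2) = 5 (sole candidate).
(6,5) = 6 (sole candidate).
(7,6) = 1 (sole candidate).
(7,7) = 5 (sole candidate).
(1,4) = 6 (sole candidate).
(4,1) = 4 (sole candidate).
(4,2) = 7 (sole candidate).
(4,3) = 1 (sole candidate).
(4,4) = 2 (sole candidate).
(4,5) = 3: row 4 has {1,2,4,5,6,7}; col 5 has {1,5,6,7}; region has {1,2,4,5,6,7} → only 3 remains.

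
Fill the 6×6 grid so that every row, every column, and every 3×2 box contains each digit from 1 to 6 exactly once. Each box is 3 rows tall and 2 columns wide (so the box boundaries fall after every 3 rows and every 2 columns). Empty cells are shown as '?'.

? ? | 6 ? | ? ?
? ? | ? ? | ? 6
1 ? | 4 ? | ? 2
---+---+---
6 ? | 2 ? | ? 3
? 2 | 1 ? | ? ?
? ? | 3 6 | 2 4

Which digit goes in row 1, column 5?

3

row 2, column 3 = 5 (sole candidate).
row 3, column 4 = 3 (sole candidate).
row 3, column 5 = 5 (sole candidate).
row 4, column 5 = 1 (sole candidate).
row 5, column 5 = 6 (sole candidate).
row 5, column 6 = 5 (sole candidate).
row 6, column 1 = 5 (sole candidate).
row 6, column 2 = 1 (sole candidate).
row 1, column 6 = 1 (sole candidate).
row 3, column 2 = 6 (sole candidate).
row 4, column 2 = 4 (sole candidate).
row 4, column 4 = 5 (sole candidate).
row 5, column 1 = 3 (sole candidate).
row 5, column 4 = 4 (sole candidate).
row 1, column 4 = 2 (sole candidate).
row 2, column 2 = 3 (sole candidate).
row 2, column 4 = 1 (sole candidate).
row 2, column 5 = 4 (sole candidate).
row 1, column 1 = 4 (sole candidate).
row 1, column 2 = 5 (sole candidate).
row 1, column 5 = 3: row 1 has {1,2,4,5,6}; col 5 has {1,2,4,5,6}; box has {1,2,4,5,6} → only 3 remains.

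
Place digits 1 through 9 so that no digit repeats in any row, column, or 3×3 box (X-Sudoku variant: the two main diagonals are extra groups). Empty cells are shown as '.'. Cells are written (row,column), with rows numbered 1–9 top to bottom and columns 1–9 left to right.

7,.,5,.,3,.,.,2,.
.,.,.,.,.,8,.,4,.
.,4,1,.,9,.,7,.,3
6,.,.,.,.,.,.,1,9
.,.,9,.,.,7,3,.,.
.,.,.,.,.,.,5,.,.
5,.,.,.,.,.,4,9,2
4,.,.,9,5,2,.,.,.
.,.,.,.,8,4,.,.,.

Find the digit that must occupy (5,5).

2

(1,4) = 4: in row 1, 4 can only go here (every other open cell in that row sees a 4).
(5,9) = 4: in row 5, 4 can only go here (every other open cell in that row sees a 4).
(6,6) = 9: in row 6, 9 can only go here (every other open cell in that row sees a 9).
(4,7) = 2: in column 7, 2 can only go here (every other open cell in that column sees a 2).
(4,5) = 4: row 4 has {1,2,6,9}; col 5 has {3,5,8,9}; box has {7,9} → only 4 remains.
(6,3) = 4: in row 6, 4 can only go here (every other open cell in that row sees a 4).
(4,6) = 5: in anti-diagonal, 5 can only go here (every other open cell in that diagonal sees a 5).
(9,1) = 9: in anti-diagonal, 9 can only go here (every other open cell in that diagonal sees a 9).
(3,6) = 6: row 3 has {1,3,4,7,9}; col 6 has {2,4,5,7,8,9}; box has {3,4,8,9} → only 6 remains.
(1,6) = 1: row 1 has {2,3,4,5,7}; col 6 has {2,4,5,6,7,8,9}; box has {3,4,6,8,9} → only 1 remains.
(7,6) = 3: row 7 has {2,4,5,9}; col 6 has {1,2,4,5,6,7,8,9}; box has {2,4,5,8,9} → only 3 remains.
(2,7) = 9: in row 2, 9 can only go here (every other open cell in that row sees a 9).
(1,2) = 9: in row 1, 9 can only go here (every other open cell in that row sees a 9).
(2,9) = 1: in row 2, 1 can only go here (every other open cell in that row sees a 1).
(2,4) = 5: in row 2, 5 can only go here (every other open cell in that row sees a 5).
(3,4) = 2: row 3 has {1,3,4,6,7,9}; col 4 has {4,5,9}; box has {1,3,4,5,6,8,9} → only 2 remains.
(2,5) = 7: row 2 has {1,4,5,8,9}; col 5 has {3,4,5,8,9}; box has {1,2,3,4,5,6,8,9} → only 7 remains.
(3,1) = 8: row 3 has {1,2,3,4,6,7,9}; col 1 has {4,5,6,7,9}; box has {1,4,5,7,9} → only 8 remains.
(3,8) = 5: row 3 has {1,2,3,4,6,7,8,9}; col 8 has {1,2,4,9}; box has {1,2,3,4,7,9} → only 5 remains.
(5,2) = 5: in row 5, 5 can only go here (every other open cell in that row sees a 5).
(9,9) = 5: in row 9, 5 can only go here (every other open cell in that row sees a 5).
(5,5) = 2: in anti-diagonal, 2 can only go here (every other open cell in that diagonal sees a 2).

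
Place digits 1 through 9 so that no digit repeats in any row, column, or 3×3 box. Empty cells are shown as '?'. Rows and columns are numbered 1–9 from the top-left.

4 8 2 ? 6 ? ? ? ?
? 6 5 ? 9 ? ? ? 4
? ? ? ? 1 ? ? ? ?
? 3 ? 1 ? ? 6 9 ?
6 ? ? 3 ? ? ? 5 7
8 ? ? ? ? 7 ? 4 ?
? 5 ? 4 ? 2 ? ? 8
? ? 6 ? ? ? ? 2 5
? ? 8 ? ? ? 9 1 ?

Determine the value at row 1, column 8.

row 4, column 9 = 2 (sole candidate).
row 1, column 9 = 9 (hidden single in row 1).
row 1, column 7 = 1 (hidden single in row 1).
row 5, column 7 = 8 (sole candidate).
row 6, column 7 = 3 (sole candidate).
row 6, column 9 = 1 (sole candidate).
row 7, column 7 = 7 (sole candidate).
row 8, column 7 = 4 (sole candidate).
row 2, column 7 = 2 (sole candidate).
row 3, column 7 = 5 (sole candidate).
row 6, column 3 = 9 (sole candidate).
row 7, column 5 = 3 (sole candidate).
row 7, column 8 = 6 (sole candidate).
row 9, column 9 = 3 (sole candidate).
row 3, column 9 = 6 (sole candidate).
row 6, column 2 = 2 (sole candidate).
row 6, column 5 = 5 (sole candidate).
row 7, column 3 = 1 (sole candidate).
row 9, column 5 = 7 (sole candidate).
row 5, column 3 = 4 (sole candidate).
row 5, column 5 = 2 (sole candidate).
row 5, column 6 = 9 (sole candidate).
row 6, column 4 = 6 (sole candidate).
row 7, column 1 = 9 (sole candidate).
row 8, column 2 = 7 (sole candidate).
row 8, column 5 = 8 (sole candidate).
row 8, column 6 = 1 (sole candidate).
row 9, column 1 = 2 (sole candidate).
row 9, column 2 = 4 (sole candidate).
row 9, column 4 = 5 (sole candidate).
row 9, column 6 = 6 (sole candidate).
row 1, column 4 = 7 (sole candidate).
row 1, column 8 = 3: row 1 has {1,2,4,6,7,8,9}; col 8 has {1,2,4,5,6,9}; box has {1,2,4,5,6,9} → only 3 remains.

3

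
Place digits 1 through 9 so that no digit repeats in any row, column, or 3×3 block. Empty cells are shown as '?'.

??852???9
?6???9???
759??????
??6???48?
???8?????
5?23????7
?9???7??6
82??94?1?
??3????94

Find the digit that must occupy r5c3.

7

r6c8 = 6: row 6 has {2,3,5,7}; col 8 has {1,8,9}; box has {4,7,8} → only 6 remains.
r8c4 = 6: row 8 has {1,2,4,8,9}; col 4 has {3,5,8}; box has {4,7,9} → only 6 remains.
r6c6 = 1: row 6 has {2,3,5,6,7}; col 6 has {4,7,9}; box has {3,8} → only 1 remains.
r6c7 = 9: row 6 has {1,2,3,5,6,7}; col 7 has {4}; box has {4,6,7,8} → only 9 remains.
r6c5 = 4: row 6 has {1,2,3,5,6,7,9}; col 5 has {2,9}; box has {1,3,8} → only 4 remains.
r6c2 = 8: row 6 has {1,2,3,4,5,6,7,9}; col 2 has {2,5,6,9}; box has {2,5,6} → only 8 remains.
r5c1 = 9: in row 5, 9 can only go here (every other open cell in that row sees a 9).
r4c4 = 9: in row 4, 9 can only go here (every other open cell in that row sees a 9).
r9c1 = 6: in row 9, 6 can only go here (every other open cell in that row sees a 6).
r2c1 = 2: in column 1, 2 can only go here (every other open cell in that column sees a 2).
r2c4 = 7: in column 4, 7 can only go here (every other open cell in that column sees a 7).
r3c4 = 4: in column 4, 4 can only go here (every other open cell in that column sees a 4).
r1c8 = 7: in column 8, 7 can only go here (every other open cell in that column sees a 7).
r2c8 = 4: in column 8, 4 can only go here (every other open cell in that column sees a 4).
r2c3 = 1: row 2 has {2,4,6,7,9}; col 3 has {2,3,6,8,9}; box has {2,5,6,7,8,9} → only 1 remains.
r1c7 = 1: in row 1, 1 can only go here (every other open cell in that row sees a 1).
r1c6 = 6: in row 1, 6 can only go here (every other open cell in that row sees a 6).
r3c5 = 1: in row 3, 1 can only go here (every other open cell in that row sees a 1).
r3c7 = 6: in row 3, 6 can only go here (every other open cell in that row sees a 6).
r5c5 = 6: in row 5, 6 can only go here (every other open cell in that row sees a 6).
r4c5 = 7: in column 5, 7 can only go here (every other open cell in that column sees a 7).
r3c6 = 3: in column 6, 3 can only go here (every other open cell in that column sees a 3).
r2c5 = 8: row 2 has {1,2,4,6,7,9}; col 5 has {1,2,4,6,7,9}; box has {1,2,3,4,5,6,7,9} → only 8 remains.
r3c8 = 2: row 3 has {1,3,4,5,6,7,9}; col 8 has {1,4,6,7,8,9}; box has {1,4,6,7,9} → only 2 remains.
r3c9 = 8: row 3 has {1,2,3,4,5,6,7,9}; col 9 has {4,6,7,9}; box has {1,2,4,6,7,9} → only 8 remains.
r9c5 = 5: row 9 has {3,4,6,9}; col 5 has {1,2,4,6,7,8,9}; box has {4,6,7,9} → only 5 remains.
r7c5 = 3: row 7 has {6,7,9}; col 5 has {1,2,4,5,6,7,8,9}; box has {4,5,6,7,9} → only 3 remains.
r7c8 = 5: row 7 has {3,6,7,9}; col 8 has {1,2,4,6,7,8,9}; box has {1,4,6,9} → only 5 remains.
r8c9 = 3: row 8 has {1,2,4,6,8,9}; col 9 has {4,6,7,8,9}; box has {1,4,5,6,9} → only 3 remains.
r2c9 = 5: row 2 has {1,2,4,6,7,8,9}; col 9 has {3,4,6,7,8,9}; box has {1,2,4,6,7,8,9} → only 5 remains.
r5c8 = 3: row 5 has {6,8,9}; col 8 has {1,2,4,5,6,7,8,9}; box has {4,6,7,8,9} → only 3 remains.
r7c3 = 4: row 7 has {3,5,6,7,9}; col 3 has {1,2,3,6,8,9}; box has {2,3,6,8,9} → only 4 remains.
r8c7 = 7: row 8 has {1,2,3,4,6,8,9}; col 7 has {1,4,6,9}; box has {1,3,4,5,6,9} → only 7 remains.
r2c7 = 3: row 2 has {1,2,4,5,6,7,8,9}; col 7 has {1,4,6,7,9}; box has {1,2,4,5,6,7,8,9} → only 3 remains.
r5c3 = 7: row 5 has {3,6,8,9}; col 3 has {1,2,3,4,6,8,9}; box has {2,5,6,8,9} → only 7 remains.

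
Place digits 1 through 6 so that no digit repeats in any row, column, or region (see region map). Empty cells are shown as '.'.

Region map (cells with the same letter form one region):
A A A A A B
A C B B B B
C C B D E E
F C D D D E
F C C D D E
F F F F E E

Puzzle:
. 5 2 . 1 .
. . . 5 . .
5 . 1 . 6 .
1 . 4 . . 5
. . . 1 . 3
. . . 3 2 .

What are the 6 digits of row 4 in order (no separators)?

124635

R3C4 = 2: row 3 has {1,5,6}; col 4 has {1,3,5}; region has {1,4} → only 2 remains.
R3C6 = 4: row 3 has {1,2,5,6}; col 6 has {3,5}; region has {2,3,5,6} → only 4 remains.
R4C4 = 6: row 4 has {1,4,5}; col 4 has {1,2,3,5}; region has {1,2,4} → only 6 remains.
R4C5 = 3: row 4 has {1,4,5,6}; col 5 has {1,2,6}; region has {1,2,4,6} → only 3 remains.
R5C3 = 6: row 5 has {1,3}; col 3 has {1,2,4}; region has {5} → only 6 remains.
R5C5 = 5: row 5 has {1,3,6}; col 5 has {1,2,3,6}; region has {1,2,3,4,6} → only 5 remains.
R6C3 = 5: row 6 has {2,3}; col 3 has {1,2,4,6}; region has {1,3} → only 5 remains.
R6C6 = 1: row 6 has {2,3,5}; col 6 has {3,4,5}; region has {2,3,4,5,6} → only 1 remains.
R1C4 = 4: row 1 has {1,2,5}; col 4 has {1,2,3,5,6}; region has {1,2,5} → only 4 remains.
R1C6 = 6: row 1 has {1,2,4,5}; col 6 has {1,3,4,5}; region has {1,5} → only 6 remains.
R2C3 = 3: row 2 has {5}; col 3 has {1,2,4,5,6}; region has {1,5,6} → only 3 remains.
R2C5 = 4: row 2 has {3,5}; col 5 has {1,2,3,5,6}; region has {1,3,5,6} → only 4 remains.
R2C6 = 2: row 2 has {3,4,5}; col 6 has {1,3,4,5,6}; region has {1,3,4,5,6} → only 2 remains.
R3C2 = 3: row 3 has {1,2,4,5,6}; col 2 has {5}; region has {5,6} → only 3 remains.
R4C2 = 2: row 4 has {1,3,4,5,6}; col 2 has {3,5}; region has {3,5,6} → only 2 remains.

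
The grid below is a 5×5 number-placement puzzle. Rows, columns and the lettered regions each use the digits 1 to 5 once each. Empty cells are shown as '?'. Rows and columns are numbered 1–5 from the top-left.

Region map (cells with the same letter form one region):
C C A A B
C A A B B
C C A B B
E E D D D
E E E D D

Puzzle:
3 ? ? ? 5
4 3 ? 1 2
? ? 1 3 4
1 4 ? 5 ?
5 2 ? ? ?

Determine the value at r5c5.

1

r1c2 = 1: row 1 has {3,5}; col 2 has {2,3,4}; region has {3,4} → only 1 remains.
r2c3 = 5: row 2 has {1,2,3,4}; col 3 has {1}; region has {1,3} → only 5 remains.
r3c1 = 2: row 3 has {1,3,4}; col 1 has {1,3,4,5}; region has {1,3,4} → only 2 remains.
r3c2 = 5: row 3 has {1,2,3,4}; col 2 has {1,2,3,4}; region has {1,2,3,4} → only 5 remains.
r4c5 = 3: row 4 has {1,4,5}; col 5 has {2,4,5}; region has {5} → only 3 remains.
r5c3 = 3: row 5 has {2,5}; col 3 has {1,5}; region has {1,2,4,5} → only 3 remains.
r5c4 = 4: row 5 has {2,3,5}; col 4 has {1,3,5}; region has {3,5} → only 4 remains.
r5c5 = 1: row 5 has {2,3,4,5}; col 5 has {2,3,4,5}; region has {3,4,5} → only 1 remains.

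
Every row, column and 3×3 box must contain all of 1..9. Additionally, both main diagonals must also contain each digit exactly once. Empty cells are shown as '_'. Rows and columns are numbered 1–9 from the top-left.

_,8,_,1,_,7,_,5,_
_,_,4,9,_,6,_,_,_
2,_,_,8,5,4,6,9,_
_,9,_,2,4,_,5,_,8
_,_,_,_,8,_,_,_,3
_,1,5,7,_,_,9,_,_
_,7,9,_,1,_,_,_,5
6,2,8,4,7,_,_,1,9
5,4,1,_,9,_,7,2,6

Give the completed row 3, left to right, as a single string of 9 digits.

r1c9 = 4 (sole candidate).
r2c8 = 3 (sole candidate).
r3c2 = 3: row 3 has {2,4,5,6,8,9}; col 2 has {1,2,4,7,8,9}; box has {2,4,8} → only 3 remains.
r3c3 = 7: row 3 has {2,3,4,5,6,8,9}; col 3 has {1,4,5,8,9}; box has {2,3,4,8}; main diagonal has {1,2,6,8} → only 7 remains.
r3c9 = 1: row 3 has {2,3,4,5,6,7,8,9}; col 9 has {3,4,5,6,8,9}; box has {3,4,5,6,9} → only 1 remains.

237854691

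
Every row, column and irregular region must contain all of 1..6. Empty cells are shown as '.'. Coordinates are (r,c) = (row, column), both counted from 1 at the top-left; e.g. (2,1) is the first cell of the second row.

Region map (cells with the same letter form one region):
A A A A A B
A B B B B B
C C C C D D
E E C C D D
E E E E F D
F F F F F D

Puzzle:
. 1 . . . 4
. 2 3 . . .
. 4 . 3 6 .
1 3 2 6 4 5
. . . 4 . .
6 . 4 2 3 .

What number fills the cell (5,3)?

5

(1,4) = 5 (sole candidate).
(1,5) = 2 (sole candidate).
(2,1) = 4 (sole candidate).
(2,4) = 1 (sole candidate).
(2,5) = 5 (sole candidate).
(2,6) = 6 (sole candidate).
(3,1) = 5 (sole candidate).
(3,3) = 1 (sole candidate).
(3,6) = 2 (sole candidate).
(5,1) = 2 (sole candidate).
(5,5) = 1 (sole candidate).
(5,6) = 3 (sole candidate).
(6,2) = 5 (sole candidate).
(6,6) = 1 (sole candidate).
(1,1) = 3 (sole candidate).
(1,3) = 6 (sole candidate).
(5,2) = 6 (sole candidate).
(5,3) = 5: row 5 has {1,2,3,4,6}; col 3 has {1,2,3,4,6}; region has {1,2,3,4,6} → only 5 remains.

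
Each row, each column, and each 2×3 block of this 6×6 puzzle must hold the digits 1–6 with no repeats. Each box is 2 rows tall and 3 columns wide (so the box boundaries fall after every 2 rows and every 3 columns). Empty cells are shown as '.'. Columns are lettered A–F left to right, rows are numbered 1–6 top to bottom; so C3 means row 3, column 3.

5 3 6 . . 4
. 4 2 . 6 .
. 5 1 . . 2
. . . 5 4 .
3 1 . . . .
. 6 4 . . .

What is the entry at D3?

6

A2 = 1: row 2 has {2,4,6}; col 1 has {3,5}; box has {2,3,4,5,6} → only 1 remains.
D2 = 3: row 2 has {1,2,4,6}; col 4 has {5}; box has {4,6} → only 3 remains.
F2 = 5: row 2 has {1,2,3,4,6}; col 6 has {2,4}; box has {3,4,6} → only 5 remains.
D3 = 6: row 3 has {1,2,5}; col 4 has {3,5}; box has {2,4,5} → only 6 remains.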